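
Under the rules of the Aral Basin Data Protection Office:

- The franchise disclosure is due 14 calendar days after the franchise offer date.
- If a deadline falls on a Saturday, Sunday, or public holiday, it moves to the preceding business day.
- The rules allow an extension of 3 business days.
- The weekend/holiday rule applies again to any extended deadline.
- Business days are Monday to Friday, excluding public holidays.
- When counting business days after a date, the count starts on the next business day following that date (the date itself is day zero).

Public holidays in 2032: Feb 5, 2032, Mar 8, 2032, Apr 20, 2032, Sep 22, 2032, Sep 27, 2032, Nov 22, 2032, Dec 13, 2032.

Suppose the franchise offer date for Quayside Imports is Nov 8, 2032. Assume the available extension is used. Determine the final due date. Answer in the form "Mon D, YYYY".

14 calendar days after Nov 8, 2032 is Nov 22, 2032.
Nov 22, 2032 is a listed holiday; the preceding business day is Nov 19, 2032 (Friday).
The 3-business-day extension runs from Nov 19, 2032 to Nov 25, 2032.
Nov 25, 2032 (Thursday) is already a business day.
Final deadline: Nov 25, 2032.

Nov 25, 2032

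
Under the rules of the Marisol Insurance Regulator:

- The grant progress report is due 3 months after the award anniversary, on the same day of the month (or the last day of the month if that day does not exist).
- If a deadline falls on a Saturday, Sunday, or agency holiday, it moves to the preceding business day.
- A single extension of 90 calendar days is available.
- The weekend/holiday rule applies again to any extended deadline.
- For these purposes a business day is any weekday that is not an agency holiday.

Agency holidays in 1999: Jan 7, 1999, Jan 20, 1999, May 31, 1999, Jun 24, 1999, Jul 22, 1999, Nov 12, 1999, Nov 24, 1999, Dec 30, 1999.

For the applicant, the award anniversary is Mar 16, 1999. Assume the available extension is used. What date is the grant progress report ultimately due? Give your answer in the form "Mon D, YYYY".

Sep 14, 1999

3 months after Mar 16, 1999, on the same day of the month, is Jun 16, 1999.
Jun 16, 1999 is a Wednesday and not a listed holiday, so it stands.
The 90-calendar-day extension moves the deadline from Jun 16, 1999 to Sep 14, 1999.
Since Sep 14, 1999 is a Tuesday and not a holiday, the date is unchanged.
The final due date is Sep 14, 1999.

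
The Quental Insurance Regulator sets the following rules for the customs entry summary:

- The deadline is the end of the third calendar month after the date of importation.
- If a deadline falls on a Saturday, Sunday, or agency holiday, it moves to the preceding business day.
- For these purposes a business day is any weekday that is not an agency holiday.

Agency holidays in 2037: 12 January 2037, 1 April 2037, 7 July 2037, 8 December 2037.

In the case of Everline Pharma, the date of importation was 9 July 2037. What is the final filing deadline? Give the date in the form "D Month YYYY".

30 October 2037

3 months after 9 July 2037 falls in October 2037; the last day of that month is 31 October 2037.
31 October 2037 falls on a Saturday. Rolling to the preceding business day gives 30 October 2037, a Friday.
The final due date is 30 October 2037.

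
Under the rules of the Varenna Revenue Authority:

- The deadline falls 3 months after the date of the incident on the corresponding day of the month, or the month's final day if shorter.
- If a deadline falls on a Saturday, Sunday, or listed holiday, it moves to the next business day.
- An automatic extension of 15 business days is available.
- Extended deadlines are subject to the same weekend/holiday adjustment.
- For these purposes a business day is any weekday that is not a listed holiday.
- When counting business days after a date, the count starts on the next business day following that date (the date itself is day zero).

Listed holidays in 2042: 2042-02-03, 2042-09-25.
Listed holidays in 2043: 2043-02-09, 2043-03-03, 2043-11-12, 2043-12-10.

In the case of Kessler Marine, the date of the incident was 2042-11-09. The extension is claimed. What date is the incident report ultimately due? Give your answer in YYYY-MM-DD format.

Moving 3 months forward from 2042-11-09 on the corresponding day gives 2043-02-09.
2043-02-09 is a listed holiday, so it moves to the next business day, 2043-02-10 (Tuesday).
Counting 15 further business days from 2043-02-10 reaches 2043-03-04.
2043-03-04 is a Wednesday and not a listed holiday, so it stands.
The final due date is 2043-03-04.

2043-03-04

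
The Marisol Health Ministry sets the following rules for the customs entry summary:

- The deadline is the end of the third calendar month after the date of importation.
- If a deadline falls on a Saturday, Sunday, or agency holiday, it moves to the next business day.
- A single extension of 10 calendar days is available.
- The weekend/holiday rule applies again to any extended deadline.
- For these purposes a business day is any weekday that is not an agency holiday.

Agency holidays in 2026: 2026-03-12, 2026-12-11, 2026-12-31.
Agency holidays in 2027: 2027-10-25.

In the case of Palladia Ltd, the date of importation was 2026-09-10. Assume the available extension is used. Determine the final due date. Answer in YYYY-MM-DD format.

3 months after 2026-09-10 falls in December 2026; the last day of that month is 2026-12-31.
2026-12-31 is a listed holiday, so it moves to the next business day, 2027-01-01 (Friday).
The 10-calendar-day extension moves the deadline from 2027-01-01 to 2027-01-11.
2027-01-11 falls on a Monday, which is a business day, so no adjustment is needed.
Final deadline: 2027-01-11.

2027-01-11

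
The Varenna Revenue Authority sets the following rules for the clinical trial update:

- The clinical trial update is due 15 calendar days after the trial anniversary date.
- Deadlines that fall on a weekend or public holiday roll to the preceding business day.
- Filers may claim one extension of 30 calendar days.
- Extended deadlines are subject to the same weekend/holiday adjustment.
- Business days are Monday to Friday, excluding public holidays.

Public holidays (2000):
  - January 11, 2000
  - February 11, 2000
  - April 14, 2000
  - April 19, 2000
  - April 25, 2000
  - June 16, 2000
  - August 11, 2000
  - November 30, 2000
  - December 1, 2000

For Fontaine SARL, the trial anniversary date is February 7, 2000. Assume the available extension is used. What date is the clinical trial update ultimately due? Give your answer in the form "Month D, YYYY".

Trigger date February 7, 2000 + 15 calendar days = February 22, 2000.
February 22, 2000 is a Tuesday and not a listed holiday, so it stands.
Add the 30 calendar-day extension to February 22, 2000: March 23, 2000.
March 23, 2000 is a Thursday and not a listed holiday, so it stands.
So the filing is due March 23, 2000.

March 23, 2000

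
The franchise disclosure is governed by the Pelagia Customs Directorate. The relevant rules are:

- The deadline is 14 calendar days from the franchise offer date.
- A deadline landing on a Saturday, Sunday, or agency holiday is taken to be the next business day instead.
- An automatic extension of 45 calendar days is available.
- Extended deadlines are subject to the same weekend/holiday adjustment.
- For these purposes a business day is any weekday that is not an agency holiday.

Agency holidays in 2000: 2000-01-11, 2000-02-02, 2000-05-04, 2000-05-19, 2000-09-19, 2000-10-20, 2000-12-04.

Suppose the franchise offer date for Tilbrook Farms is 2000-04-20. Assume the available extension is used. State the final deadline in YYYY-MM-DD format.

From 2000-04-20, 14 calendar days later is 2000-05-04.
2000-05-04 is a listed holiday; the next business day is 2000-05-05 (Friday).
Applying the 45-calendar-day extension: 2000-05-05 + 45 days = 2000-06-19.
2000-06-19 falls on a Monday, which is a business day, so no adjustment is needed.
Deadline: 2000-06-19.

2000-06-19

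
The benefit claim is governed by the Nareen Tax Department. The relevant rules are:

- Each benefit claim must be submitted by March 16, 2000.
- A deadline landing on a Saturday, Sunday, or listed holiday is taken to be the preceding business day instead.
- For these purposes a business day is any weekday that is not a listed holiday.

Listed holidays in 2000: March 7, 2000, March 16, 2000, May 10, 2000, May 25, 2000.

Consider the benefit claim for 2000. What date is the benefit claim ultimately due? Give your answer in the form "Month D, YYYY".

March 15, 2000

The stated deadline is March 16, 2000.
March 16, 2000 falls on a listed holiday. Rolling to the preceding business day gives March 15, 2000, a Wednesday.
The final due date is March 15, 2000.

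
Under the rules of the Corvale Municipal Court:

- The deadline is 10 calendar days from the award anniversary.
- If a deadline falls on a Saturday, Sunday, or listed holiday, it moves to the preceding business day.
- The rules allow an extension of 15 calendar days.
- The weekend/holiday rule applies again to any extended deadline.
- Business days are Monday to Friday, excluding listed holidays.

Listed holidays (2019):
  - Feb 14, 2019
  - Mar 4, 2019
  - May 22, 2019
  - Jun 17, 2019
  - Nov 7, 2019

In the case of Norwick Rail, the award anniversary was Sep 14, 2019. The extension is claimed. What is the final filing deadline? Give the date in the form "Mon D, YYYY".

Oct 9, 2019

From Sep 14, 2019, 10 calendar days later is Sep 24, 2019.
Sep 24, 2019 (Tuesday) is already a business day.
Add the 15 calendar-day extension to Sep 24, 2019: Oct 9, 2019.
Oct 9, 2019 falls on a Wednesday, which is a business day, so no adjustment is needed.
Deadline: Oct 9, 2019.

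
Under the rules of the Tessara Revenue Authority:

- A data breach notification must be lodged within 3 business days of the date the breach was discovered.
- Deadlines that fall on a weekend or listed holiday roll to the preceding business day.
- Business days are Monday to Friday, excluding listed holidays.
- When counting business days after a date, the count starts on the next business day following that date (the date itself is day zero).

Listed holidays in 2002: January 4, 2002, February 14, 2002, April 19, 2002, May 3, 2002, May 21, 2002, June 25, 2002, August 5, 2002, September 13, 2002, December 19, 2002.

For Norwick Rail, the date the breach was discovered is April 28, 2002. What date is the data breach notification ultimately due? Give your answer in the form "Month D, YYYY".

May 1, 2002

3 business days after April 28, 2002, excluding weekends and holidays, is May 1, 2002.
May 1, 2002 falls on a Wednesday, which is a business day, so no adjustment is needed.
Final deadline: May 1, 2002.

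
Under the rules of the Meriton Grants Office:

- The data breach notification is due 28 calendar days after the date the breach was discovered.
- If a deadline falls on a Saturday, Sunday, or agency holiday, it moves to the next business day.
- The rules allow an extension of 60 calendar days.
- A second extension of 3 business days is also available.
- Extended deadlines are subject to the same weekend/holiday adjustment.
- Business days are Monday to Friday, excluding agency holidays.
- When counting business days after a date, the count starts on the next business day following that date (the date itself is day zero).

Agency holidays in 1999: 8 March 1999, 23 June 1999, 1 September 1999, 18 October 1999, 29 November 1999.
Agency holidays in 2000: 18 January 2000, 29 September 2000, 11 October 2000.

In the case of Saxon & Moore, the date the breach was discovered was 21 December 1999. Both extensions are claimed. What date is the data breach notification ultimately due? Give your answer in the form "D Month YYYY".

28 calendar days after 21 December 1999 is 18 January 2000.
18 January 2000 is a listed holiday; the next business day is 19 January 2000 (Wednesday).
The 60-calendar-day extension moves the deadline from 19 January 2000 to 19 March 2000.
Because 19 March 2000 is a Sunday, the deadline becomes 20 March 2000 (Monday).
Counting 3 further business days from 20 March 2000 reaches 23 March 2000.
23 March 2000 (Thursday) is already a business day.
The final due date is 23 March 2000.

23 March 2000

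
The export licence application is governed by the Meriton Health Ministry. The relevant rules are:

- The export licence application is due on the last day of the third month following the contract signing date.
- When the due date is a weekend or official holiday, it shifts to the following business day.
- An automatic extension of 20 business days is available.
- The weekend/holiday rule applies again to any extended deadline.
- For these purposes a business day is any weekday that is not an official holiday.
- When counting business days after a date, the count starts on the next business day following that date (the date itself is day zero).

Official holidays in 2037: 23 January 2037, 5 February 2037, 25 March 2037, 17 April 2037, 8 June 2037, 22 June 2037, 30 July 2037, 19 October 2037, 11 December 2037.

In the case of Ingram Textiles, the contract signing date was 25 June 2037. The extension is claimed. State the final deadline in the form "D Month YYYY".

29 October 2037

3 months after 25 June 2037 falls in September 2037; the last day of that month is 30 September 2037.
30 September 2037 falls on a Wednesday, which is a business day, so no adjustment is needed.
The 20-business-day extension runs from 30 September 2037 to 29 October 2037.
29 October 2037 is a Thursday and not a listed holiday, so it stands.
So the filing is due 29 October 2037.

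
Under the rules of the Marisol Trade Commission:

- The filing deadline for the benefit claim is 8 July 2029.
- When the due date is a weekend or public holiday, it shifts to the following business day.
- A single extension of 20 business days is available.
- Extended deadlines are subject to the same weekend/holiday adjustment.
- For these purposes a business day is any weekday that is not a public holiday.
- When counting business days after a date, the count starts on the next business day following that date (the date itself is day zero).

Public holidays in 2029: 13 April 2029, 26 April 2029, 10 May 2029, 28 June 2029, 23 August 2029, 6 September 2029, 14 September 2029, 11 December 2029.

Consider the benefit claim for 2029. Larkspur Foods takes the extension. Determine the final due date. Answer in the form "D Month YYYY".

6 August 2029

The statutory due date is 8 July 2029.
8 July 2029 is a Sunday; the next business day is 9 July 2029 (Monday).
Applying the 20-business-day extension: 20 business days after 9 July 2029 is 6 August 2029.
6 August 2029 (Monday) is already a business day.
The final due date is 6 August 2029.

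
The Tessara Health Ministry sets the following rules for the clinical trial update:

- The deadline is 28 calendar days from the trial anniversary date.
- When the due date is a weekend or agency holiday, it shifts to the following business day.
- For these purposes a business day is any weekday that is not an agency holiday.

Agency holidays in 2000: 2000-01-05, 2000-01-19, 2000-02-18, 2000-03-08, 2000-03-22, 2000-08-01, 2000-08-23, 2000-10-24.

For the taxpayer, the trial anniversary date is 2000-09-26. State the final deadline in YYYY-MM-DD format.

28 calendar days after 2000-09-26 is 2000-10-24.
Because 2000-10-24 is a listed holiday, the deadline becomes 2000-10-25 (Wednesday).
The final due date is 2000-10-25.

2000-10-25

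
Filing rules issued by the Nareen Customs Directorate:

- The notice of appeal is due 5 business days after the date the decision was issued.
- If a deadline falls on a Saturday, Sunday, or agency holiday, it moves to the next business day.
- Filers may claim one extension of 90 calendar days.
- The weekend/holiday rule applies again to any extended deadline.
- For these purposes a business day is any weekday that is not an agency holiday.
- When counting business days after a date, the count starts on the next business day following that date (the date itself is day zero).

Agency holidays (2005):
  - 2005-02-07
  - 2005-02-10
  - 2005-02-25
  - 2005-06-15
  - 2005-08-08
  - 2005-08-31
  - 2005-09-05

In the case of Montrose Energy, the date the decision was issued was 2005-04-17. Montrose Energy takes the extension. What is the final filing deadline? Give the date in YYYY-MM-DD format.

Starting the day after 2005-04-17 and counting 5 business days lands on 2005-04-22.
2005-04-22 is a Friday and not a listed holiday, so it stands.
Add the 90 calendar-day extension to 2005-04-22: 2005-07-21.
2005-07-21 is a Thursday and not a listed holiday, so it stands.
Deadline: 2005-07-21.

2005-07-21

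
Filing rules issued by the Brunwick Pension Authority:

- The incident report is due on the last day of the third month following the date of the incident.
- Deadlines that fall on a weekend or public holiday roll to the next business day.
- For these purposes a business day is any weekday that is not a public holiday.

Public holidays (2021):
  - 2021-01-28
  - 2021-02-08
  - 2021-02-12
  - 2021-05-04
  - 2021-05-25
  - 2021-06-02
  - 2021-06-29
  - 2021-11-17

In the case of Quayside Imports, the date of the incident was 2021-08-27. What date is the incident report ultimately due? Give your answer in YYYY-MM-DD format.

The third month after 2021-08-27 is November 2021, whose last day is 2021-11-30.
2021-11-30 (Tuesday) is already a business day.
Deadline: 2021-11-30.

2021-11-30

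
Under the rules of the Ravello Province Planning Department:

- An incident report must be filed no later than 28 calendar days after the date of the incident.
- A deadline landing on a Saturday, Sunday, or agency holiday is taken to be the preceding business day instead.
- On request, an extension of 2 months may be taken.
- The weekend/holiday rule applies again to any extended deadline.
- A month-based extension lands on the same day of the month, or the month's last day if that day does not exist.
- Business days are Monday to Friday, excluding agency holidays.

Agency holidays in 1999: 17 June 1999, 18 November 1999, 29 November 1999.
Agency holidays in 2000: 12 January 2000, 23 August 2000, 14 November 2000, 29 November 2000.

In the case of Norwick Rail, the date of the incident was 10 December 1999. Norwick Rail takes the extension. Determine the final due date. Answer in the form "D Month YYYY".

7 March 2000

Adding 28 calendar days to 10 December 1999 gives 7 January 2000.
7 January 2000 is a Friday and not a listed holiday, so it stands.
Applying the 2 months extension: 2 months after 7 January 2000 is 7 March 2000.
Since 7 March 2000 is a Tuesday and not a holiday, the date is unchanged.
Deadline: 7 March 2000.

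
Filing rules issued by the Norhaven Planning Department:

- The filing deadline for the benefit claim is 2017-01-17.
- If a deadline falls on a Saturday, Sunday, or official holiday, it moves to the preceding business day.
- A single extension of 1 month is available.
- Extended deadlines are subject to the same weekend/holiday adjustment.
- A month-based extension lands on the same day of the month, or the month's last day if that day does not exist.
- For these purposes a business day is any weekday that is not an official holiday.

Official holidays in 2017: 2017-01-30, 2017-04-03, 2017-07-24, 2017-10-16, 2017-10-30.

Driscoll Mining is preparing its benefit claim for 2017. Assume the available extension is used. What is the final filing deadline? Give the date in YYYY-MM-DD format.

Start from the fixed due date, 2017-01-17.
2017-01-17 falls on a Tuesday, which is a business day, so no adjustment is needed.
Applying the 1 month extension: 1 month after 2017-01-17 is 2017-02-17.
Since 2017-02-17 is a Friday and not a holiday, the date is unchanged.
Final deadline: 2017-02-17.

2017-02-17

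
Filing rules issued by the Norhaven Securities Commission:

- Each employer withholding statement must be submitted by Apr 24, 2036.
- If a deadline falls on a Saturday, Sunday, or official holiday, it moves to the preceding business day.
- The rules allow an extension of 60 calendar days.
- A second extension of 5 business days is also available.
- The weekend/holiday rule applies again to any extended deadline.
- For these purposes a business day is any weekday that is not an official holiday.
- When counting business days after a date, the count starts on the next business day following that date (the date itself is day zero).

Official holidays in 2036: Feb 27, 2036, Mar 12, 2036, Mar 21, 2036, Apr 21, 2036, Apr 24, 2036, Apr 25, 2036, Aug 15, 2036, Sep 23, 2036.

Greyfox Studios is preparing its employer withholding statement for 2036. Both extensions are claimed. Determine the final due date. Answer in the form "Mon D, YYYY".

Start from the fixed due date, Apr 24, 2036.
Apr 24, 2036 is a listed holiday; the preceding business day is Apr 23, 2036 (Wednesday).
The 60-calendar-day extension moves the deadline from Apr 23, 2036 to Jun 22, 2036.
Jun 22, 2036 is a Sunday; the preceding business day is Jun 20, 2036 (Friday).
Applying the 5-business-day extension: 5 business days after Jun 20, 2036 is Jun 27, 2036.
Jun 27, 2036 (Friday) is already a business day.
The final due date is Jun 27, 2036.

Jun 27, 2036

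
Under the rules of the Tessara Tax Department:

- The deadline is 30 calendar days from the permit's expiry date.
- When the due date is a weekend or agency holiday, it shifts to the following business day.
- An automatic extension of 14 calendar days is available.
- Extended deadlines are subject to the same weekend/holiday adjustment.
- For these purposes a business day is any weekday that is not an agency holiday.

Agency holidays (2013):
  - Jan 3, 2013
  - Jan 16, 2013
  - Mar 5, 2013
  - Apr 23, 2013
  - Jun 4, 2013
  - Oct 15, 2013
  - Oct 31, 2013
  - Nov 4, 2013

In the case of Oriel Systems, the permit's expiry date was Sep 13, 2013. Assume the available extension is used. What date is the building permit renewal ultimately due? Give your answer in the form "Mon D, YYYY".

Trigger date Sep 13, 2013 + 30 calendar days = Oct 13, 2013.
Oct 13, 2013 is a Sunday, so it moves to the next business day, Oct 14, 2013 (Monday).
Applying the 14-calendar-day extension: Oct 14, 2013 + 14 days = Oct 28, 2013.
Since Oct 28, 2013 is a Monday and not a holiday, the date is unchanged.
The final due date is Oct 28, 2013.

Oct 28, 2013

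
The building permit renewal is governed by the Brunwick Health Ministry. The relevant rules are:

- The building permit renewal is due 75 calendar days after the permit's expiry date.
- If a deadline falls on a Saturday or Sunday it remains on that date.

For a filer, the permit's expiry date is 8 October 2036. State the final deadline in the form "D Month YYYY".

22 December 2036

75 calendar days after 8 October 2036 is 22 December 2036.
22 December 2036 is a Monday; no weekend or holiday adjustment applies.
Final deadline: 22 December 2036.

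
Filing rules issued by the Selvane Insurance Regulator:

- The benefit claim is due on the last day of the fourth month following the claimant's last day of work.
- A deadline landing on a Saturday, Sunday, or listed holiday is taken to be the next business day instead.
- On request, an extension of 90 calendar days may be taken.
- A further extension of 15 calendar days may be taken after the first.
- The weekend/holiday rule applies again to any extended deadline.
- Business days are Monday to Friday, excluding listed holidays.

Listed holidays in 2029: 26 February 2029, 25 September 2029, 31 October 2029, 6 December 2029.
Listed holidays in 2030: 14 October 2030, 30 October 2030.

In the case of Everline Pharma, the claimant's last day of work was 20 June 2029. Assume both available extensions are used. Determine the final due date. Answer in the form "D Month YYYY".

14 February 2030

4 months after 20 June 2029 is October 2029; that month ends on 31 October 2029.
31 October 2029 falls on a listed holiday. Rolling to the next business day gives 1 November 2029, a Thursday.
With the 90-day extension, 1 November 2029 becomes 30 January 2030.
Since 30 January 2030 is a Wednesday and not a holiday, the date is unchanged.
The 15-calendar-day extension moves the deadline from 30 January 2030 to 14 February 2030.
14 February 2030 (Thursday) is already a business day.
So the filing is due 14 February 2030.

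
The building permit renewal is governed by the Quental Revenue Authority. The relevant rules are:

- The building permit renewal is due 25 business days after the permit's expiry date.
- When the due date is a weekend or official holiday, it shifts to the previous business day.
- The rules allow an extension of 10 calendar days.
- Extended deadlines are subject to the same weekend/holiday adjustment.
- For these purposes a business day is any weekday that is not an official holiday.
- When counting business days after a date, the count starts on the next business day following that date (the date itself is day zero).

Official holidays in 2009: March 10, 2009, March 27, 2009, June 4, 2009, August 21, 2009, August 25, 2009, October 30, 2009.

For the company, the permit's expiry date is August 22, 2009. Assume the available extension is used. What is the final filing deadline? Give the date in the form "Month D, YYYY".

Starting the day after August 22, 2009 and counting 25 business days lands on September 28, 2009.
September 28, 2009 is a Monday and not a listed holiday, so it stands.
The 10-calendar-day extension moves the deadline from September 28, 2009 to October 8, 2009.
October 8, 2009 falls on a Thursday, which is a business day, so no adjustment is needed.
Deadline: October 8, 2009.

October 8, 2009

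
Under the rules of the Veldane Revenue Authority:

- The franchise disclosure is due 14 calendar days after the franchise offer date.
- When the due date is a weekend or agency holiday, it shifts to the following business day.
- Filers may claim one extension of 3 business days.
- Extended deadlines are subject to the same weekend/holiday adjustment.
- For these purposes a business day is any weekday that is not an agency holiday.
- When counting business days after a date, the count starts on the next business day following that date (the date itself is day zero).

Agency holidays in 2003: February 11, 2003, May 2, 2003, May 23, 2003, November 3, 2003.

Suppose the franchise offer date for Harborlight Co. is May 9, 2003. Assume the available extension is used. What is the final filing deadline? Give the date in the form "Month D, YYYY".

Adding 14 calendar days to May 9, 2003 gives May 23, 2003.
May 23, 2003 is a listed holiday, so it moves to the next business day, May 26, 2003 (Monday).
Counting 3 further business days from May 26, 2003 reaches May 29, 2003.
May 29, 2003 (Thursday) is already a business day.
Final deadline: May 29, 2003.

May 29, 2003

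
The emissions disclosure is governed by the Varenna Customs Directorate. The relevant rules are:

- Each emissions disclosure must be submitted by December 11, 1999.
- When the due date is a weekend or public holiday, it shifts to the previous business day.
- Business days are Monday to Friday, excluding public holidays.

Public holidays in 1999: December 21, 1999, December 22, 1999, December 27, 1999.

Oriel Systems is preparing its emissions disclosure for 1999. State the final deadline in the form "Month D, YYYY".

December 10, 1999

The stated deadline is December 11, 1999.
December 11, 1999 is a Saturday, so it moves to the preceding business day, December 10, 1999 (Friday).
The final due date is December 10, 1999.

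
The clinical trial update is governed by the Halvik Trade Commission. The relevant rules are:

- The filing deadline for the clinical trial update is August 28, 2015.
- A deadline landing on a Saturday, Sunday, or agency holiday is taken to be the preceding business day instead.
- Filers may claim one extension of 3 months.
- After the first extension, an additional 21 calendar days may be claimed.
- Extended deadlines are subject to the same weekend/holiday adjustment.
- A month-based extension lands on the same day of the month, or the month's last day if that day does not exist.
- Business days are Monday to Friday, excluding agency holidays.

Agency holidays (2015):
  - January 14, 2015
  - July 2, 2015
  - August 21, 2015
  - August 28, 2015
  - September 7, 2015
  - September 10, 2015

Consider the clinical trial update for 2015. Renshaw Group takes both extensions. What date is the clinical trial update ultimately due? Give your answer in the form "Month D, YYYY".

December 18, 2015

Start from the fixed due date, August 28, 2015.
Because August 28, 2015 is a listed holiday, the deadline becomes August 27, 2015 (Thursday).
Applying the 3 months extension: 3 months after August 27, 2015 is November 27, 2015.
Since November 27, 2015 is a Friday and not a holiday, the date is unchanged.
Applying the 21-calendar-day extension: November 27, 2015 + 21 days = December 18, 2015.
December 18, 2015 (Friday) is already a business day.
Final deadline: December 18, 2015.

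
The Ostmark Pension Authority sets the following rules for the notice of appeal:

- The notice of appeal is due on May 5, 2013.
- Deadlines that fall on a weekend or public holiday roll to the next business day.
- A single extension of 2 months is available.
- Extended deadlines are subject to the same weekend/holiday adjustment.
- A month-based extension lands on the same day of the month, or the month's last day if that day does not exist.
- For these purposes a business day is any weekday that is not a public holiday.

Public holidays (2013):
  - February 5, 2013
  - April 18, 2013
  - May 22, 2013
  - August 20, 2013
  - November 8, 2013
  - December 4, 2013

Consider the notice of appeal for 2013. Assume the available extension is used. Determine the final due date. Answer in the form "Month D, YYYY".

The stated deadline is May 5, 2013.
May 5, 2013 is a Sunday, so it moves to the next business day, May 6, 2013 (Monday).
Add 2 months to May 6, 2013: July 6, 2013.
July 6, 2013 is a Saturday; the next business day is July 8, 2013 (Monday).
Deadline: July 8, 2013.

July 8, 2013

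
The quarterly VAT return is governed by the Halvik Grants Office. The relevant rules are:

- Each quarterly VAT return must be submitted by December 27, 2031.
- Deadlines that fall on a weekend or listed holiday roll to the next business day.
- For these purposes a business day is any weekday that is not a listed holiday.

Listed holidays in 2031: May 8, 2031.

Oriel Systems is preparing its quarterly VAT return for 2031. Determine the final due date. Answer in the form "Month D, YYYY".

December 29, 2031

Start from the fixed due date, December 27, 2031.
December 27, 2031 is a Saturday, so it moves to the next business day, December 29, 2031 (Monday).
Final deadline: December 29, 2031.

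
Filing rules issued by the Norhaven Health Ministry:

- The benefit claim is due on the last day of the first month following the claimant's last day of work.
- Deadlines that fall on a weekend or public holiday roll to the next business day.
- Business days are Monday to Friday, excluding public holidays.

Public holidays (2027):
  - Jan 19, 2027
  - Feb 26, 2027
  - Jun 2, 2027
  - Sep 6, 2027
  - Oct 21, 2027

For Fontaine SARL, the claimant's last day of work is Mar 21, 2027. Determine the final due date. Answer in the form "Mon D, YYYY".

Apr 30, 2027

1 month after Mar 21, 2027 falls in April 2027; the last day of that month is Apr 30, 2027.
Apr 30, 2027 (Friday) is already a business day.
So the filing is due Apr 30, 2027.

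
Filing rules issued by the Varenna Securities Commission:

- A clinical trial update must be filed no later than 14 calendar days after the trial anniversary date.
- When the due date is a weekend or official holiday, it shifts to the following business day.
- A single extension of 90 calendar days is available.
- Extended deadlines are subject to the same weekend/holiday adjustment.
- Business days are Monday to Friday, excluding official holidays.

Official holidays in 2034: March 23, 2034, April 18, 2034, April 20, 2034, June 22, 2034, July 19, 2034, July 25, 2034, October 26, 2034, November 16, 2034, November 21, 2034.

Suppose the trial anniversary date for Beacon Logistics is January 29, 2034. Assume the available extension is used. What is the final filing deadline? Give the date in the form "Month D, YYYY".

From January 29, 2034, 14 calendar days later is February 12, 2034.
February 12, 2034 is a Sunday; the next business day is February 13, 2034 (Monday).
Add the 90 calendar-day extension to February 13, 2034: May 14, 2034.
May 14, 2034 is a Sunday; the next business day is May 15, 2034 (Monday).
Final deadline: May 15, 2034.

May 15, 2034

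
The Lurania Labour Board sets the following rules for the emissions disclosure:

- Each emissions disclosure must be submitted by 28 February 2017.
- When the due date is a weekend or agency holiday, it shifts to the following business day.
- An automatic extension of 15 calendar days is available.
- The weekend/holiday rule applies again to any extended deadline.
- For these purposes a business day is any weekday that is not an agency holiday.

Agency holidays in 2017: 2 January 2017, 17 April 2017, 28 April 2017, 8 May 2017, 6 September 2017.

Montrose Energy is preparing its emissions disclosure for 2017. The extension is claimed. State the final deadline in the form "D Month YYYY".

15 March 2017

The statutory due date is 28 February 2017.
Since 28 February 2017 is a Tuesday and not a holiday, the date is unchanged.
Add the 15 calendar-day extension to 28 February 2017: 15 March 2017.
15 March 2017 (Wednesday) is already a business day.
Deadline: 15 March 2017.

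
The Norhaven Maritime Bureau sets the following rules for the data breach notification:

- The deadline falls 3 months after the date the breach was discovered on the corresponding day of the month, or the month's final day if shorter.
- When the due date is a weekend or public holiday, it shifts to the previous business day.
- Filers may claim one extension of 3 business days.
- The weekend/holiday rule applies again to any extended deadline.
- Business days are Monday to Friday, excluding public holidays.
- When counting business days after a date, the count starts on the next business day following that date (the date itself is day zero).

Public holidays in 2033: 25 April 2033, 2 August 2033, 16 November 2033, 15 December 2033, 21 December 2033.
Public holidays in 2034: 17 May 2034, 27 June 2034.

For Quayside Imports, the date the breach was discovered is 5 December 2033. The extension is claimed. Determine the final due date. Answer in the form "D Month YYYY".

Moving 3 months forward from 5 December 2033 on the corresponding day gives 5 March 2034.
5 March 2034 is a Sunday, so it moves to the preceding business day, 3 March 2034 (Friday).
The 3-business-day extension runs from 3 March 2034 to 8 March 2034.
8 March 2034 falls on a Wednesday, which is a business day, so no adjustment is needed.
Deadline: 8 March 2034.

8 March 2034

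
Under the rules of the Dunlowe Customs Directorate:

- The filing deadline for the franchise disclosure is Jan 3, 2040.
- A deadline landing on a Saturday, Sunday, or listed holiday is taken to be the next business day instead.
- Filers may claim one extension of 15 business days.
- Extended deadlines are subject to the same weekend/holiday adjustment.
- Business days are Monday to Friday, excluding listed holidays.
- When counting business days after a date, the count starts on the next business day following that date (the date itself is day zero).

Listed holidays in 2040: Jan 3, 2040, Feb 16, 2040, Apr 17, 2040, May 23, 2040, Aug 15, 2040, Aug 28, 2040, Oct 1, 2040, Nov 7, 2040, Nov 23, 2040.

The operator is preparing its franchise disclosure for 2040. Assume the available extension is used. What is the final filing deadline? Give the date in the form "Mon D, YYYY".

Jan 25, 2040

The statutory due date is Jan 3, 2040.
Jan 3, 2040 falls on a listed holiday. Rolling to the next business day gives Jan 4, 2040, a Wednesday.
Applying the 15-business-day extension: 15 business days after Jan 4, 2040 is Jan 25, 2040.
Jan 25, 2040 falls on a Wednesday, which is a business day, so no adjustment is needed.
The final due date is Jan 25, 2040.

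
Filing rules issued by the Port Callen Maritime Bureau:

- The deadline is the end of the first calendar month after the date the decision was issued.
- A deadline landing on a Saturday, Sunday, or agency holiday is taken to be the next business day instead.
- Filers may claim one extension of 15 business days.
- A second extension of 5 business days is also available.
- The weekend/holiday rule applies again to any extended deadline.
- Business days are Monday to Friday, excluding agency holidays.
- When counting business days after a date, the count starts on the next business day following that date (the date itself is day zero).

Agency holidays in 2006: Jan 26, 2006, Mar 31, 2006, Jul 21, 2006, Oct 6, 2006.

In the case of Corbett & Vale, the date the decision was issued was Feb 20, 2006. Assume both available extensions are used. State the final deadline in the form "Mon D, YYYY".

1 month after Feb 20, 2006 is March 2006; that month ends on Mar 31, 2006.
Mar 31, 2006 falls on a listed holiday. Rolling to the next business day gives Apr 3, 2006, a Monday.
Applying the 15-business-day extension: 15 business days after Apr 3, 2006 is Apr 24, 2006.
Apr 24, 2006 (Monday) is already a business day.
Applying the 5-business-day extension: 5 business days after Apr 24, 2006 is May 1, 2006.
May 1, 2006 falls on a Monday, which is a business day, so no adjustment is needed.
The final due date is May 1, 2006.

May 1, 2006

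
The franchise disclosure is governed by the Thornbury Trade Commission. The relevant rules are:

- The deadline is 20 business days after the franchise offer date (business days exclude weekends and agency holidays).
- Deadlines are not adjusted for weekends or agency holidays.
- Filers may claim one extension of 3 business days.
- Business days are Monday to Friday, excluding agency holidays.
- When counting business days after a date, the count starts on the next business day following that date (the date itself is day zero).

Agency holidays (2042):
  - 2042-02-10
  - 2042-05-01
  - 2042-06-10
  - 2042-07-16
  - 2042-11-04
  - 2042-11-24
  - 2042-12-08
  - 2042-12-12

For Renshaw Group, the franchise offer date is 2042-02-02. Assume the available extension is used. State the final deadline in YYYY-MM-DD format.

Starting the day after 2042-02-02 and counting 20 business days lands on 2042-03-03.
2042-03-03 falls on a Monday. The rules make no weekend/holiday allowance, so it remains 2042-03-03.
Counting 3 further business days from 2042-03-03 reaches 2042-03-06.
No adjustment is made for weekends or holidays, so 2042-03-06 stands.
Deadline: 2042-03-06.

2042-03-06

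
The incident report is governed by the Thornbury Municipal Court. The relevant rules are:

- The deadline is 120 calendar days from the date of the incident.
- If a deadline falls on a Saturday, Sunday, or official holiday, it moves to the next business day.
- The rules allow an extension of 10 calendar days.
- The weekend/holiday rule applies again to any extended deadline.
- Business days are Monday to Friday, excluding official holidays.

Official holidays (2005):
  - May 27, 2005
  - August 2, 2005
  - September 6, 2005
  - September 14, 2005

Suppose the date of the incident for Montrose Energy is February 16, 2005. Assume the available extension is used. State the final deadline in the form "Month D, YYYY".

120 calendar days after February 16, 2005 is June 16, 2005.
June 16, 2005 is a Thursday and not a listed holiday, so it stands.
Applying the 10-calendar-day extension: June 16, 2005 + 10 days = June 26, 2005.
June 26, 2005 is a Sunday; the next business day is June 27, 2005 (Monday).
So the filing is due June 27, 2005.

June 27, 2005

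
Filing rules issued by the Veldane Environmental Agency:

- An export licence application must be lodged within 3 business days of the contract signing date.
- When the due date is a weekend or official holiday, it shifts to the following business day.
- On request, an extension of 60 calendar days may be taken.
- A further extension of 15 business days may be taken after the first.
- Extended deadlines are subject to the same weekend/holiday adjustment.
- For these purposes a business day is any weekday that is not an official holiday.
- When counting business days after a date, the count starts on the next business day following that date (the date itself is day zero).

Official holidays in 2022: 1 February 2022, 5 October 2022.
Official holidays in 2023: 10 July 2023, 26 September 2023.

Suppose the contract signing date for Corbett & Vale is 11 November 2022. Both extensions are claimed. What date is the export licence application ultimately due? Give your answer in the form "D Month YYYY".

6 February 2023

3 business days after 11 November 2022, excluding weekends and holidays, is 16 November 2022.
16 November 2022 is a Wednesday and not a listed holiday, so it stands.
With the 60-day extension, 16 November 2022 becomes 15 January 2023.
15 January 2023 is a Sunday, so it moves to the next business day, 16 January 2023 (Monday).
The 15-business-day extension runs from 16 January 2023 to 6 February 2023.
Since 6 February 2023 is a Monday and not a holiday, the date is unchanged.
Deadline: 6 February 2023.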